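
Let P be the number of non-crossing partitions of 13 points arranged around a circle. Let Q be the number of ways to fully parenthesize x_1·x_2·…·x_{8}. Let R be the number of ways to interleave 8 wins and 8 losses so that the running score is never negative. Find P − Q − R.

Non-crossing partitions of an n-element set are counted by C_n; here n = 13. So P = C_13 = 742900.
Parenthesizations of m factors correspond to full binary trees with m leaves, counted by C_{m−1}; m = 8 gives C_7. So Q = C_7 = 429.
Reading a vote for the leader as '(' and for the other as ')' turns such a sequence into a balanced string of 8 pairs, so the count is C_8. So R = C_8 = 1430.
P − Q − R = 742900 − 429 − 1430 = 741041.

741041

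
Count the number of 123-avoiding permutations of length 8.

Permutations of [n] avoiding any single length-3 pattern are counted by C_n; here n = 8.
C_8 = C_7 · 2(2·7+1)/(7+2) = 429 · 30/9 = 1430.

1430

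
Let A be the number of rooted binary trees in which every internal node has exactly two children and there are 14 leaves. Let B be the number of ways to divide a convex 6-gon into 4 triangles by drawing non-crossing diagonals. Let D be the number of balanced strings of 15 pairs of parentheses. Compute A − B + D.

Full binary trees with 14 leaves have 14−1 = 13 internal nodes, so there are C_13 of them. So A = C_13 = 742900.
A convex 6-gon is triangulated into 4 triangles, and the number of such triangulations is the Catalan number C_{6−2} = C_4. So B = C_4 = 14.
A balanced arrangement of 15 bracket pairs is a Dyck word of semilength 15, so the count is C_15. So D = C_15 = 9694845.
A − B + D = 742900 − 14 + 9694845 = 10437731.

10437731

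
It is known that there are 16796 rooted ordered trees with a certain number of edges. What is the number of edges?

Rooted ordered trees with n edges are counted by C_n; 16796 = C_10.

10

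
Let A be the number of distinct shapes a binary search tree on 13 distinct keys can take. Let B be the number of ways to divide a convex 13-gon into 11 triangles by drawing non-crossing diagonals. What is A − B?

684114

Binary trees (left/right distinguished) on n nodes are counted by C_n; here n = 13. So A = C_13 = 742900.
Triangulations of a convex m-gon are counted by C_{m−2}; with m = 13 this is C_11. So B = C_11 = 58786.
A − B = 742900 − 58786 = 684114.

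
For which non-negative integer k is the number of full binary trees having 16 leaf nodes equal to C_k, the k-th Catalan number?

15

A full binary tree with L leaves has L−1 internal nodes and is counted by C_{L−1}; L = 16 gives C_15.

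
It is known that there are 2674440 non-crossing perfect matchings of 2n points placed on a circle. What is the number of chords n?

Non-crossing pairings of 2n points on a circle are counted by C_n. Since C_14 = 2674440, the index is 14.

14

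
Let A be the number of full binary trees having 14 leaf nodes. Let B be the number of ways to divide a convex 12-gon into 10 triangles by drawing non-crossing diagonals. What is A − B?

A full binary tree with L leaves has L−1 internal nodes and is counted by C_{L−1}; L = 14 gives C_13. So A = C_13 = 742900.
A convex 12-gon is triangulated into 10 triangles, and the number of such triangulations is the Catalan number C_{12−2} = C_10. So B = C_10 = 16796.
A − B = 742900 − 16796 = 726104.

726104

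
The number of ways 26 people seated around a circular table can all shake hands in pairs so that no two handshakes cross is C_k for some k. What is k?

With 26 = 2·13 people, non-crossing handshake pairings are non-crossing perfect matchings on a circle, counted by C_13.

13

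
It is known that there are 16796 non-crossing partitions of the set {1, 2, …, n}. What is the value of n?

10

Non-crossing partitions of [n] are counted by C_n; 16796 = C_10.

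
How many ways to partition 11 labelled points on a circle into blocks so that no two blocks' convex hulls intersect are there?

Non-crossing partitions of an n-element set are counted by C_n; here n = 11.
C_11 = C(22,11)/12 = 705432/12 = 58786.

58786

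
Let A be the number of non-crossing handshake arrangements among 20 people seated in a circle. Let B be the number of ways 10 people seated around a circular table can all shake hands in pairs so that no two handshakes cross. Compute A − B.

16754

With 20 = 2·10 people, non-crossing handshake pairings are non-crossing perfect matchings on a circle, counted by C_10. So A = C_10 = 16796.
Non-crossing handshake pairings of 2n people are counted by C_n; 10 people gives n = 5. So B = C_5 = 42.
A − B = 16796 − 42 = 16754.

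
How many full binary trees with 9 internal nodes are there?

Full binary trees with n internal nodes are counted by C_n; here n = 9.
C_9 = C(18,9)/10 = 48620/10 = 4862.

4862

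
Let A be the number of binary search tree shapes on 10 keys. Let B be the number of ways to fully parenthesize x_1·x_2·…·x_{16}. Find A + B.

Rooted binary trees with 10 nodes (each child slot possibly empty) number C_10. So A = C_10 = 16796.
Bracketing 16 factors into binary products is counted by C_{16−1} = C_15. So B = C_15 = 9694845.
A + B = 16796 + 9694845 = 9711641.

9711641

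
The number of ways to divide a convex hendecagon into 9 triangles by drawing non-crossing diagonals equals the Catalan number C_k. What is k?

9

A convex 11-gon is triangulated into 9 triangles, and the number of such triangulations is the Catalan number C_{11−2} = C_9.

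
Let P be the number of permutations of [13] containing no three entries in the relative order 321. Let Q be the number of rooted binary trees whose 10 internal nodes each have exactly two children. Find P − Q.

For any fixed pattern of length 3, the pattern-avoiding permutations of [13] number C_13. So P = C_13 = 742900.
The number of full binary trees on 10 internal nodes is the Catalan number C_10. So Q = C_10 = 16796.
P − Q = 742900 − 16796 = 726104.

726104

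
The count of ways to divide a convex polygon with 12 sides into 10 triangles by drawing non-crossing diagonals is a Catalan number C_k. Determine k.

A convex 12-gon is triangulated into 10 triangles, and the number of such triangulations is the Catalan number C_{12−2} = C_10.

10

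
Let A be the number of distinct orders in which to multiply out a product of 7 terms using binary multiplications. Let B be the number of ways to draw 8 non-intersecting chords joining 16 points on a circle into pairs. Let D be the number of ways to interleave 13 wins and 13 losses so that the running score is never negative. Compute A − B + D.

Parenthesizations of m factors correspond to full binary trees with m leaves, counted by C_{m−1}; m = 7 gives C_6. So A = C_6 = 132.
Pairing 16 circle points by 8 non-crossing chords gives C_8 matchings. So B = C_8 = 1430.
Ballot sequences with n votes each where one side never trails are Dyck words, counted by C_n; here n = 13. So D = C_13 = 742900.
A − B + D = 132 − 1430 + 742900 = 741602.

741602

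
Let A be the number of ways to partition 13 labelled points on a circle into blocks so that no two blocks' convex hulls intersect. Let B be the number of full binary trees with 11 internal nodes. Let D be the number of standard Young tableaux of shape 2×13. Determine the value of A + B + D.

Non-crossing partitions of an n-element set are counted by C_n; here n = 13. So A = C_13 = 742900.
Full binary trees with n internal nodes are counted by C_n; here n = 11. So B = C_11 = 58786.
By the hook-length formula (or a Dyck-path bijection), SYT of shape 2×13 number C_13. So D = C_13 = 742900.
A + B + D = 742900 + 58786 + 742900 = 1544586.

1544586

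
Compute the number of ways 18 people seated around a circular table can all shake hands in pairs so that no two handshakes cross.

4862

With 18 = 2·9 people, non-crossing handshake pairings are non-crossing perfect matchings on a circle, counted by C_9.
C_9 = 4862.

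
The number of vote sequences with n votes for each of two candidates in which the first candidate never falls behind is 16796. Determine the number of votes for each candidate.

Such ballot sequences with n votes each are counted by C_n. Since C_10 = 16796, the index is 10.

10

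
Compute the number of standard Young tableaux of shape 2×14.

Standard Young tableaux of shape 2×n are counted by C_n; here n = 14.
C_14 = C(28,14)/15 = 40116600/15 = 2674440.

2674440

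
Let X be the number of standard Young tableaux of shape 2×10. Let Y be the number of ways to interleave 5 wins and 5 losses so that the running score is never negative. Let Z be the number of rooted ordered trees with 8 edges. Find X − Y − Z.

By the hook-length formula (or a Dyck-path bijection), SYT of shape 2×10 number C_10. So X = C_10 = 16796.
Reading a vote for the leader as '(' and for the other as ')' turns such a sequence into a balanced string of 5 pairs, so the count is C_5. So Y = C_5 = 42.
A rooted plane tree with 8 edges has 9 nodes, and the count is C_8. So Z = C_8 = 1430.
X − Y − Z = 16796 − 42 − 1430 = 15324.

15324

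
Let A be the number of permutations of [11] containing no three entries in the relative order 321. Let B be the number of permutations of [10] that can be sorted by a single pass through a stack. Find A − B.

For any fixed pattern of length 3, the pattern-avoiding permutations of [11] number C_11. So A = C_11 = 58786.
By Knuth's characterisation, the stack-sortable permutations of length 10 are the 231-avoiders, numbering C_10. So B = C_10 = 16796.
A − B = 58786 − 16796 = 41990.

41990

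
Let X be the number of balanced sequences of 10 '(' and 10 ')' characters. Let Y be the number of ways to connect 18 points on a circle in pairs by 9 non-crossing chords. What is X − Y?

11934

A balanced arrangement of 10 bracket pairs is a Dyck word of semilength 10, so the count is C_10. So X = C_10 = 16796.
Pairing 18 circle points by 9 non-crossing chords gives C_9 matchings. So Y = C_9 = 4862.
X − Y = 16796 − 4862 = 11934.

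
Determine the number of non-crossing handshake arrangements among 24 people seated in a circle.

208012

With 24 = 2·12 people, non-crossing handshake pairings are non-crossing perfect matchings on a circle, counted by C_12.
C_12 = C(24,12)/13 = 2704156/13 = 208012.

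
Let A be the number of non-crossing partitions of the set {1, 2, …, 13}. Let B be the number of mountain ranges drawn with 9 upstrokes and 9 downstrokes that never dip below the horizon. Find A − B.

The non-crossing partitions of [13] form a lattice of size C_13. So A = C_13 = 742900.
Paths of 9 up- and 9 down-steps that never dip below the axis are Dyck paths; their count is C_9. So B = C_9 = 4862.
A − B = 742900 − 4862 = 738038.

738038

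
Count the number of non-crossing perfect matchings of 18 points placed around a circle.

Non-crossing perfect matchings of 2n points on a circle are counted by C_n; with 18 points, n = 9.
C_9 = 4862.

4862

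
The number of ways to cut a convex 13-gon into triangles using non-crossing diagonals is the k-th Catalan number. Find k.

The number of triangulations of a 13-gon is the Catalan number C_11 (index = sides − 2).

11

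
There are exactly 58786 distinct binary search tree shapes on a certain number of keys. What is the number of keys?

Binary search tree shapes on n keys are counted by C_n. The Catalan number equal to 58786 is C_11.

11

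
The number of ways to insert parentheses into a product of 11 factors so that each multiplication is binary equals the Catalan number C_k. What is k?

Ways to associate a product of 11 factors correspond to binary trees on 11 leaves, so the count is C_10.

10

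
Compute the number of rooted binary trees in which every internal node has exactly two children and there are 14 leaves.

Full binary trees with 14 leaves have 14−1 = 13 internal nodes, so there are C_13 of them.
C_13 = C(26,13)/14 = 10400600/14 = 742900.

742900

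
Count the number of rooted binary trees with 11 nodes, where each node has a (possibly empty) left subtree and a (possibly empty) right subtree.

Rooted binary trees with 11 nodes (each child slot possibly empty) number C_11.
C_11 = C(22,11)/12 = 705432/12 = 58786.

58786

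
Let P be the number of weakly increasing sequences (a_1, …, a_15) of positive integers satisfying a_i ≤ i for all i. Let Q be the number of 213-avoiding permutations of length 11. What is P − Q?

9636059

Weakly increasing sequences with a_i ≤ i biject with Dyck paths of semilength 15, so there are C_15. So P = C_15 = 9694845.
For any fixed pattern of length 3, the pattern-avoiding permutations of [11] number C_11. So Q = C_11 = 58786.
P − Q = 9694845 − 58786 = 9636059.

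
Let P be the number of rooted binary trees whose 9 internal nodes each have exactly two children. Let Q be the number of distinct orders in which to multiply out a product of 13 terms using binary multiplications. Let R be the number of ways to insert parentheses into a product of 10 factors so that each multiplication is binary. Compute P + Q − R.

The number of full binary trees on 9 internal nodes is the Catalan number C_9. So P = C_9 = 4862.
Parenthesizations of m factors correspond to full binary trees with m leaves, counted by C_{m−1}; m = 13 gives C_12. So Q = C_12 = 208012.
Parenthesizations of m factors correspond to full binary trees with m leaves, counted by C_{m−1}; m = 10 gives C_9. So R = C_9 = 4862.
P + Q − R = 4862 + 208012 − 4862 = 208012.

208012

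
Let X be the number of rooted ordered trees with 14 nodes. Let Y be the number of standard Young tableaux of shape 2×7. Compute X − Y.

A rooted plane tree on 14 nodes has 13 edges, and such trees are counted by C_13. So X = C_13 = 742900.
Standard Young tableaux of shape 2×n are counted by C_n; here n = 7. So Y = C_7 = 429.
X − Y = 742900 − 429 = 742471.

742471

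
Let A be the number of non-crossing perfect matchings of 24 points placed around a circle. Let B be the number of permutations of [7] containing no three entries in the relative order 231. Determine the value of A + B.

208441

Non-crossing perfect matchings of 2n points on a circle are counted by C_n; with 24 points, n = 12. So A = C_12 = 208012.
For any fixed pattern of length 3, the pattern-avoiding permutations of [7] number C_7. So B = C_7 = 429.
A + B = 208012 + 429 = 208441.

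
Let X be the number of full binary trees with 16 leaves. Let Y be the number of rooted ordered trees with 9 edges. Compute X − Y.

A full binary tree with L leaves has L−1 internal nodes and is counted by C_{L−1}; L = 16 gives C_15. So X = C_15 = 9694845.
Rooted ordered trees with n edges are counted by C_n; here n = 9. So Y = C_9 = 4862.
X − Y = 9694845 − 4862 = 9689983.

9689983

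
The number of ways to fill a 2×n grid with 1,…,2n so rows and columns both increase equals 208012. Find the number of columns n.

12

Standard Young tableaux of shape 2×n are counted by C_n; 208012 = C_12.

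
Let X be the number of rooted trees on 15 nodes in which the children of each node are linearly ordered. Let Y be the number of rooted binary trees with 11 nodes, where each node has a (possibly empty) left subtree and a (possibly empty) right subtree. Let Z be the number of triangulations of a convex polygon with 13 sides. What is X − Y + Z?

A rooted plane tree on 15 nodes has 14 edges, and such trees are counted by C_14. So X = C_14 = 2674440.
There are C_n binary search tree shapes on n keys; with n = 11 that is C_11. So Y = C_11 = 58786.
A convex 13-gon is triangulated into 11 triangles, and the number of such triangulations is the Catalan number C_{13−2} = C_11. So Z = C_11 = 58786.
X − Y + Z = 2674440 − 58786 + 58786 = 2674440.

2674440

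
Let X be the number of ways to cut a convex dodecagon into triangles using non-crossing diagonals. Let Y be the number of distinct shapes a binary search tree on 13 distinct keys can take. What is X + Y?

759696

Triangulations of a convex m-gon are counted by C_{m−2}; with m = 12 this is C_10. So X = C_10 = 16796.
Binary trees (left/right distinguished) on n nodes are counted by C_n; here n = 13. So Y = C_13 = 742900.
X + Y = 16796 + 742900 = 759696.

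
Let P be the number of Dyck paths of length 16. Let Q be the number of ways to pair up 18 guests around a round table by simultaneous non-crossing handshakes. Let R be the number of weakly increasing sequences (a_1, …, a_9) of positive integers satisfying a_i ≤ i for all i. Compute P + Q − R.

1430

Paths of 8 up- and 8 down-steps that never dip below the axis are Dyck paths; their count is C_8. So P = C_8 = 1430.
With 18 = 2·9 people, non-crossing handshake pairings are non-crossing perfect matchings on a circle, counted by C_9. So Q = C_9 = 4862.
Such sub-staircase sequences of length n are counted by C_n; here n = 9. So R = C_9 = 4862.
P + Q − R = 1430 + 4862 − 4862 = 1430.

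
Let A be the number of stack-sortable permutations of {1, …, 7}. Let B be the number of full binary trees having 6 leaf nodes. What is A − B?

387

By Knuth's characterisation, the stack-sortable permutations of length 7 are the 231-avoiders, numbering C_7. So A = C_7 = 429.
A full binary tree with L leaves has L−1 internal nodes and is counted by C_{L−1}; L = 6 gives C_5. So B = C_5 = 42.
A − B = 429 − 42 = 387.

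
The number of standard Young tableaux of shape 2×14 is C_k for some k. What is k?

Standard Young tableaux of shape 2×n are counted by C_n; here n = 14.

14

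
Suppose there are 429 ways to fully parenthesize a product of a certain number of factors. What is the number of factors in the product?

8

Parenthesizations of m factors are counted by C_{m−1}, and C_7 = 429.
So the index is 7, and the number of factors is 7 + 1 = 8.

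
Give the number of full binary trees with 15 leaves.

Full binary trees with 15 leaves have 15−1 = 14 internal nodes, so there are C_14 of them.
C_14 = C(28,14)/15 = 40116600/15 = 2674440.

2674440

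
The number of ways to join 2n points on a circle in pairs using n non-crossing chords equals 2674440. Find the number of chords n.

Non-crossing pairings of 2n points on a circle are counted by C_n. The Catalan number equal to 2674440 is C_14.

14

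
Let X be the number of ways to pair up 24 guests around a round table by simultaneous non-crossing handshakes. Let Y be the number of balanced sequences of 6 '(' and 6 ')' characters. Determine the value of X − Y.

With 24 = 2·12 people, non-crossing handshake pairings are non-crossing perfect matchings on a circle, counted by C_12. So X = C_12 = 208012.
With 6 pairs the number of balanced bracket strings is the Catalan number C_6. So Y = C_6 = 132.
X − Y = 208012 − 132 = 207880.

207880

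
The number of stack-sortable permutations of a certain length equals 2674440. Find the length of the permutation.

Stack-sortable permutations of [n] are counted by C_n. The Catalan number equal to 2674440 is C_14.

14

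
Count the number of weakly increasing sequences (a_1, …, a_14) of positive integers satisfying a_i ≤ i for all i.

Weakly increasing sequences with a_i ≤ i biject with Dyck paths of semilength 14, so there are C_14.
C_14 = 2674440.

2674440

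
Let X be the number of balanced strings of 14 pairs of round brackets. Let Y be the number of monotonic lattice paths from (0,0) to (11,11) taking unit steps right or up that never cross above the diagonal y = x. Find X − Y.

Balanced strings of n pairs of brackets are counted by C_n; here n = 14. So X = C_14 = 2674440.
Sub-diagonal monotone paths from (0,0) to (11,11) biject with Dyck paths of semilength 11, giving C_11. So Y = C_11 = 58786.
X − Y = 2674440 − 58786 = 2615654.

2615654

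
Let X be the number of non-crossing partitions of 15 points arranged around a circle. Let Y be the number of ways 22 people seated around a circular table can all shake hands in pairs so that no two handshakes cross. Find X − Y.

The non-crossing partitions of [15] form a lattice of size C_15. So X = C_15 = 9694845.
Non-crossing handshake pairings of 2n people are counted by C_n; 22 people gives n = 11. So Y = C_11 = 58786.
X − Y = 9694845 − 58786 = 9636059.

9636059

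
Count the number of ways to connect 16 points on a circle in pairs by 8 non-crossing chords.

Pairing 16 circle points by 8 non-crossing chords gives C_8 matchings.
C_8 = C_7 · 2(2·7+1)/(7+2) = 429 · 30/9 = 1430.

1430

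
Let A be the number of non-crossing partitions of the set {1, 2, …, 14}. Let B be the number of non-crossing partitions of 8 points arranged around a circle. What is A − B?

The non-crossing partitions of [14] form a lattice of size C_14. So A = C_14 = 2674440.
The non-crossing partitions of [8] form a lattice of size C_8. So B = C_8 = 1430.
A − B = 2674440 − 1430 = 2673010.

2673010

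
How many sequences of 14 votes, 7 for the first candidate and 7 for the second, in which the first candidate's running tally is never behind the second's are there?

429

Ballot sequences with n votes each where one side never trails are Dyck words, counted by C_n; here n = 7.
C_7 = 429.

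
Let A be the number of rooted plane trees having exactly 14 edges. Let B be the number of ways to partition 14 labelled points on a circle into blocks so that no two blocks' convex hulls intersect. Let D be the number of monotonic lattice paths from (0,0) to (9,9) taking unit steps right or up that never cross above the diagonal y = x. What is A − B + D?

A rooted plane tree with 14 edges has 15 nodes, and the count is C_14. So A = C_14 = 2674440.
The non-crossing partitions of [14] form a lattice of size C_14. So B = C_14 = 2674440.
Sub-diagonal monotone paths from (0,0) to (9,9) biject with Dyck paths of semilength 9, giving C_9. So D = C_9 = 4862.
A − B + D = 2674440 − 2674440 + 4862 = 4862.

4862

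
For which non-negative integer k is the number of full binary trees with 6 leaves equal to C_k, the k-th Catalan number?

5

Full binary trees with 6 leaves have 6−1 = 5 internal nodes, so there are C_5 of them.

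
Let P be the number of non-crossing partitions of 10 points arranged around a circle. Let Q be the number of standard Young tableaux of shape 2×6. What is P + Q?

16928

The non-crossing partitions of [10] form a lattice of size C_10. So P = C_10 = 16796.
Standard Young tableaux of shape 2×n are counted by C_n; here n = 6. So Q = C_6 = 132.
P + Q = 16796 + 132 = 16928.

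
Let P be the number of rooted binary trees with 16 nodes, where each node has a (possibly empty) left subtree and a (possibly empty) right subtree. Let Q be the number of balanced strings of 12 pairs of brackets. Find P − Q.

35149658

Rooted binary trees with 16 nodes (each child slot possibly empty) number C_16. So P = C_16 = 35357670.
A balanced arrangement of 12 bracket pairs is a Dyck word of semilength 12, so the count is C_12. So Q = C_12 = 208012.
P − Q = 35357670 − 208012 = 35149658.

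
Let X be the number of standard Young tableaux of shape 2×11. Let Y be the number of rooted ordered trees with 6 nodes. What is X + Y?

Standard Young tableaux of shape 2×n are counted by C_n; here n = 11. So X = C_11 = 58786.
Rooted ordered (plane) trees on m nodes have m−1 edges and are counted by C_{m−1}; m = 6 gives C_5. So Y = C_5 = 42.
X + Y = 58786 + 42 = 58828.

58828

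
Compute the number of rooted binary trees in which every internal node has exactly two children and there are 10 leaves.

4862

A full binary tree with L leaves has L−1 internal nodes and is counted by C_{L−1}; L = 10 gives C_9.
C_9 = C(18,9)/10 = 48620/10 = 4862.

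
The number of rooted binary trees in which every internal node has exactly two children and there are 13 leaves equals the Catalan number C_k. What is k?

12

A full binary tree with L leaves has L−1 internal nodes and is counted by C_{L−1}; L = 13 gives C_12.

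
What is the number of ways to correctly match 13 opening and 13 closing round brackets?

Balanced strings of n pairs of brackets are counted by C_n; here n = 13.
C_13 = C(26,13)/14 = 10400600/14 = 742900.

742900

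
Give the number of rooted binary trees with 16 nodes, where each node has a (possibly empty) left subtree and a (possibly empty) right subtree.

35357670

There are C_n binary search tree shapes on n keys; with n = 16 that is C_16.
C_16 = C(32,16)/17 = 601080390/17 = 35357670.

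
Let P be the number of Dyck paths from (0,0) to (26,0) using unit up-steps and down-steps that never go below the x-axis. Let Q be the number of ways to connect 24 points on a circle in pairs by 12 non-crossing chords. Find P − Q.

A Dyck path with 13 up-steps and 13 down-steps has semilength 13, so there are C_13 of them. So P = C_13 = 742900.
Non-crossing perfect matchings of 2n points on a circle are counted by C_n; with 24 points, n = 12. So Q = C_12 = 208012.
P − Q = 742900 − 208012 = 534888.

534888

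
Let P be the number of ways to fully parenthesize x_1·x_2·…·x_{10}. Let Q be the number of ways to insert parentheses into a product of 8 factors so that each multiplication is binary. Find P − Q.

Bracketing 10 factors into binary products is counted by C_{10−1} = C_9. So P = C_9 = 4862.
Bracketing 8 factors into binary products is counted by C_{8−1} = C_7. So Q = C_7 = 429.
P − Q = 4862 − 429 = 4433.

4433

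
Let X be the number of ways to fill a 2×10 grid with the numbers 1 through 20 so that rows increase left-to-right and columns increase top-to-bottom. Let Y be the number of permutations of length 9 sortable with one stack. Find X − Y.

By the hook-length formula (or a Dyck-path bijection), SYT of shape 2×10 number C_10. So X = C_10 = 16796.
By Knuth's characterisation, the stack-sortable permutations of length 9 are the 231-avoiders, numbering C_9. So Y = C_9 = 4862.
X − Y = 16796 − 4862 = 11934.

11934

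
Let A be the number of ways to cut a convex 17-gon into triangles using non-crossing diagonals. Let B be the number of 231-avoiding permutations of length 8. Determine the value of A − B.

9693415

Triangulations of a convex m-gon are counted by C_{m−2}; with m = 17 this is C_15. So A = C_15 = 9694845.
For any fixed pattern of length 3, the pattern-avoiding permutations of [8] number C_8. So B = C_8 = 1430.
A − B = 9694845 − 1430 = 9693415.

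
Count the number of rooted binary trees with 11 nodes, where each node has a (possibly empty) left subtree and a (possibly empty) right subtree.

58786

There are C_n binary search tree shapes on n keys; with n = 11 that is C_11.
C_11 = C(22,11)/12 = 705432/12 = 58786.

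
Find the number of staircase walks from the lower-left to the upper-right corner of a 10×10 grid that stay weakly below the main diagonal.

16796

Sub-diagonal monotone paths from (0,0) to (10,10) biject with Dyck paths of semilength 10, giving C_10.
C_10 = 16796.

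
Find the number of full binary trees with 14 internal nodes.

2674440

Full binary trees with n internal nodes are counted by C_n; here n = 14.
C_14 = C_13 · 2(2·13+1)/(13+2) = 742900 · 54/15 = 2674440.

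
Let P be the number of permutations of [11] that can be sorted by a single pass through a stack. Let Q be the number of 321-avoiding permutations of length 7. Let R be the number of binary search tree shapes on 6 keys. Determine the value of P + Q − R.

59083

By Knuth's characterisation, the stack-sortable permutations of length 11 are the 231-avoiders, numbering C_11. So P = C_11 = 58786.
For any fixed pattern of length 3, the pattern-avoiding permutations of [7] number C_7. So Q = C_7 = 429.
Rooted binary trees with 6 nodes (each child slot possibly empty) number C_6. So R = C_6 = 132.
P + Q − R = 58786 + 429 − 132 = 59083.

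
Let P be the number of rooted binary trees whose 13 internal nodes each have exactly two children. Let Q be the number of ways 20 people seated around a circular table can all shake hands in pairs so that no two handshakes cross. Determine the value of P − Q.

The number of full binary trees on 13 internal nodes is the Catalan number C_13. So P = C_13 = 742900.
With 20 = 2·10 people, non-crossing handshake pairings are non-crossing perfect matchings on a circle, counted by C_10. So Q = C_10 = 16796.
P − Q = 742900 − 16796 = 726104.

726104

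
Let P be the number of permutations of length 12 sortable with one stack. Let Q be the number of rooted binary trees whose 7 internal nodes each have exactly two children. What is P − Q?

By Knuth's characterisation, the stack-sortable permutations of length 12 are the 231-avoiders, numbering C_12. So P = C_12 = 208012.
The number of full binary trees on 7 internal nodes is the Catalan number C_7. So Q = C_7 = 429.
P − Q = 208012 − 429 = 207583.

207583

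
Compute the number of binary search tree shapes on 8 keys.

1430

Rooted binary trees with 8 nodes (each child slot possibly empty) number C_8.
C_8 = 1430.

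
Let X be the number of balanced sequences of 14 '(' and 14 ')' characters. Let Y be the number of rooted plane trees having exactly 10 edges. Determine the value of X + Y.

2691236

With 14 pairs the number of balanced bracket strings is the Catalan number C_14. So X = C_14 = 2674440.
Rooted ordered trees with n edges are counted by C_n; here n = 10. So Y = C_10 = 16796.
X + Y = 2674440 + 16796 = 2691236.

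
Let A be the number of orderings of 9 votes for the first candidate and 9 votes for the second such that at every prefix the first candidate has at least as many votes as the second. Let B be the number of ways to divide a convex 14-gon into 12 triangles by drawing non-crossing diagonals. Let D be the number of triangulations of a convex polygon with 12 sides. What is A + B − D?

196078

Reading a vote for the leader as '(' and for the other as ')' turns such a sequence into a balanced string of 9 pairs, so the count is C_9. So A = C_9 = 4862.
The number of triangulations of a 14-gon is the Catalan number C_12 (index = sides − 2). So B = C_12 = 208012.
The number of triangulations of a 12-gon is the Catalan number C_10 (index = sides − 2). So D = C_10 = 16796.
A + B − D = 4862 + 208012 − 16796 = 196078.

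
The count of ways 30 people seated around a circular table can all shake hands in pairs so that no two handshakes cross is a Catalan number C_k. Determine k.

15

Non-crossing handshake pairings of 2n people are counted by C_n; 30 people gives n = 15.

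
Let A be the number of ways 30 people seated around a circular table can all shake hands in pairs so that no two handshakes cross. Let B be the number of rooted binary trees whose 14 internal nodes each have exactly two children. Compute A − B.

Non-crossing handshake pairings of 2n people are counted by C_n; 30 people gives n = 15. So A = C_15 = 9694845.
Full binary trees with n internal nodes are counted by C_n; here n = 14. So B = C_14 = 2674440.
A − B = 9694845 − 2674440 = 7020405.

7020405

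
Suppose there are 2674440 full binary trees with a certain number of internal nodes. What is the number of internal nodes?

14

Full binary trees with n internal nodes are counted by C_n. Since C_14 = 2674440, the index is 14.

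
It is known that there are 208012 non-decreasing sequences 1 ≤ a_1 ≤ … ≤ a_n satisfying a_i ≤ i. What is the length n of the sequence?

12

Such sub-staircase sequences of length n are counted by C_n. The Catalan number equal to 208012 is C_12.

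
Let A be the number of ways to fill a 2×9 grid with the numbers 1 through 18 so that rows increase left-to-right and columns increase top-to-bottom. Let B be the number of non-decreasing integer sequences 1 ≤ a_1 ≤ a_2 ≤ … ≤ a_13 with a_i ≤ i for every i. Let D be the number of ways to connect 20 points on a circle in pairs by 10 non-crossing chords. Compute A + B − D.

730966

Standard Young tableaux of shape 2×n are counted by C_n; here n = 9. So A = C_9 = 4862.
Such sub-staircase sequences of length n are counted by C_n; here n = 13. So B = C_13 = 742900.
Pairing 20 circle points by 10 non-crossing chords gives C_10 matchings. So D = C_10 = 16796.
A + B − D = 4862 + 742900 − 16796 = 730966.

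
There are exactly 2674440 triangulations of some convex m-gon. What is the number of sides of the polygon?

Triangulations of a convex m-gon are counted by C_{m−2}. Since C_14 = 2674440, the index is 14.
So m − 2 = 14, giving m = 16 sides.

16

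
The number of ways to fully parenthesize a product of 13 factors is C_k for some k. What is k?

Bracketing 13 factors into binary products is counted by C_{13−1} = C_12.

12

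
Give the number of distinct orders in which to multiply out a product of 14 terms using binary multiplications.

Ways to associate a product of 14 factors correspond to binary trees on 14 leaves, so the count is C_13.
C_13 = C(26,13)/14 = 10400600/14 = 742900.

742900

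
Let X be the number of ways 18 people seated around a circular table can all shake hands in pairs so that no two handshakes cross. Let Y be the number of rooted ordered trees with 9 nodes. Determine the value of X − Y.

3432

With 18 = 2·9 people, non-crossing handshake pairings are non-crossing perfect matchings on a circle, counted by C_9. So X = C_9 = 4862.
A rooted plane tree on 9 nodes has 8 edges, and such trees are counted by C_8. So Y = C_8 = 1430.
X − Y = 4862 − 1430 = 3432.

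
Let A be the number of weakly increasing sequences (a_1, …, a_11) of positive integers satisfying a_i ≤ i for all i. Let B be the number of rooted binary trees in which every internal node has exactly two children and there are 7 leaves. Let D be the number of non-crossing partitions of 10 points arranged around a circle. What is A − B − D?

Weakly increasing sequences with a_i ≤ i biject with Dyck paths of semilength 11, so there are C_11. So A = C_11 = 58786.
A full binary tree with L leaves has L−1 internal nodes and is counted by C_{L−1}; L = 7 gives C_6. So B = C_6 = 132.
The non-crossing partitions of [10] form a lattice of size C_10. So D = C_10 = 16796.
A − B − D = 58786 − 132 − 16796 = 41858.

41858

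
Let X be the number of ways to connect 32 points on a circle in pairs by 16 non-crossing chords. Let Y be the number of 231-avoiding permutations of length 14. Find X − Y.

32683230

Non-crossing perfect matchings of 2n points on a circle are counted by C_n; with 32 points, n = 16. So X = C_16 = 35357670.
Permutations of [n] avoiding any single length-3 pattern are counted by C_n; here n = 14. So Y = C_14 = 2674440.
X − Y = 35357670 − 2674440 = 32683230.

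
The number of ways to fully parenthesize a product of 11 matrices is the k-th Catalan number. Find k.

10

Bracketing 11 factors into binary products is counted by C_{11−1} = C_10.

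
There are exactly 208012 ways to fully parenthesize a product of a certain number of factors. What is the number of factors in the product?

Parenthesizations of m factors are counted by C_{m−1}. The Catalan number equal to 208012 is C_12.
So the index is 12, and the number of factors is 12 + 1 = 13.

13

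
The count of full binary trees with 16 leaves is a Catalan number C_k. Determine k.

A full binary tree with L leaves has L−1 internal nodes and is counted by C_{L−1}; L = 16 gives C_15.

15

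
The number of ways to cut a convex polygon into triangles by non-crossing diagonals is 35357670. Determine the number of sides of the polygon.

18

Triangulations of a convex m-gon are counted by C_{m−2}. The Catalan number equal to 35357670 is C_16.
So m − 2 = 16, giving m = 18 sides.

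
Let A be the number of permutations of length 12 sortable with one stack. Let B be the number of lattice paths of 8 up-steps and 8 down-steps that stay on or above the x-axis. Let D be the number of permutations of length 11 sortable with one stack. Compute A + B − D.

By Knuth's characterisation, the stack-sortable permutations of length 12 are the 231-avoiders, numbering C_12. So A = C_12 = 208012.
A Dyck path with 8 up-steps and 8 down-steps has semilength 8, so there are C_8 of them. So B = C_8 = 1430.
By Knuth's characterisation, the stack-sortable permutations of length 11 are the 231-avoiders, numbering C_11. So D = C_11 = 58786.
A + B − D = 208012 + 1430 − 58786 = 150656.

150656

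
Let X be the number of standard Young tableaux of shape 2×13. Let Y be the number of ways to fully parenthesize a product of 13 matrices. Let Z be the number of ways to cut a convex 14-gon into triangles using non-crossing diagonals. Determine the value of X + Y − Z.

742900

By the hook-length formula (or a Dyck-path bijection), SYT of shape 2×13 number C_13. So X = C_13 = 742900.
Bracketing 13 factors into binary products is counted by C_{13−1} = C_12. So Y = C_12 = 208012.
The number of triangulations of a 14-gon is the Catalan number C_12 (index = sides − 2). So Z = C_12 = 208012.
X + Y − Z = 742900 + 208012 − 208012 = 742900.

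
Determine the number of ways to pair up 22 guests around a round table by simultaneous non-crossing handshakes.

With 22 = 2·11 people, non-crossing handshake pairings are non-crossing perfect matchings on a circle, counted by C_11.
C_11 = C(22,11)/12 = 705432/12 = 58786.

58786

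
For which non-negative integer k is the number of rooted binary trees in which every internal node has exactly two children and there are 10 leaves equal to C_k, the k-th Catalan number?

Full binary trees with 10 leaves have 10−1 = 9 internal nodes, so there are C_9 of them.

9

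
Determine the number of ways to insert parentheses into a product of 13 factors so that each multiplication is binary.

208012

Ways to associate a product of 13 factors correspond to binary trees on 13 leaves, so the count is C_12.
C_12 = 208012.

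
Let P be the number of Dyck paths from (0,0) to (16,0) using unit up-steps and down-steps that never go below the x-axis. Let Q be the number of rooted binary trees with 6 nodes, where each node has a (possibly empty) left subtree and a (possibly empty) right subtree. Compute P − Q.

1298

Dyck paths of semilength n (length 2n) are counted by C_n; here n = 8. So P = C_8 = 1430.
There are C_n binary search tree shapes on n keys; with n = 6 that is C_6. So Q = C_6 = 132.
P − Q = 1430 − 132 = 1298.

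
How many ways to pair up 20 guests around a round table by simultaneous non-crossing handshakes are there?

Non-crossing handshake pairings of 2n people are counted by C_n; 20 people gives n = 10.
C_10 = C(20,10)/11 = 184756/11 = 16796.

16796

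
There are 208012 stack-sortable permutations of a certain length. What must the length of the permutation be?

Stack-sortable permutations of [n] are counted by C_n; 208012 = C_12.

12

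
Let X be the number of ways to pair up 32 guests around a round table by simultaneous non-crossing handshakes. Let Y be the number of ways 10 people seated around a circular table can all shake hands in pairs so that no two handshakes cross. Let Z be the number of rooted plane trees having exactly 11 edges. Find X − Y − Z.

35298842

Non-crossing handshake pairings of 2n people are counted by C_n; 32 people gives n = 16. So X = C_16 = 35357670.
With 10 = 2·5 people, non-crossing handshake pairings are non-crossing perfect matchings on a circle, counted by C_5. So Y = C_5 = 42.
A rooted plane tree with 11 edges has 12 nodes, and the count is C_11. So Z = C_11 = 58786.
X − Y − Z = 35357670 − 42 − 58786 = 35298842.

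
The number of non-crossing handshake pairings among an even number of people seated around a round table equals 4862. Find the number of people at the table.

Non-crossing handshake pairings of 2n people are counted by C_n. Since C_9 = 4862, the index is 9.
So n = 9, and there are 2n = 18 people.

18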